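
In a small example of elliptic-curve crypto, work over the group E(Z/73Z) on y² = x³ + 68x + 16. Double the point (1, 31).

(65, 37)

tangent at (1, 31): λ = (3·1² + 68)/(2·31) ≡ 71/62. 62⁻¹ ≡ 53 (mod 73) since 62·53 = 3286 ≡ 1, so λ ≡ 71·53 ≡ 40.
  x = λ² - 1 - 1 = 1600 - 2 ≡ 65; y = λ·(1 - 65) - 31 ≡ 37. → (65, 37)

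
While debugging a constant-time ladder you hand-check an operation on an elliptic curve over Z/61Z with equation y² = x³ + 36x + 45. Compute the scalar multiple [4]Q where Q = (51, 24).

(4, 3)

Repeated addition: build up to 4Q.
2Q: tangent at (51, 24): λ = (3·51² + 36)/(2·24) ≡ 31/48. 48⁻¹ ≡ 14 (mod 61), so λ ≡ 31·14 ≡ 7.
  x = λ² - 51 - 51 = 49 - 102 ≡ 8; y = λ·(51 - 8) - 24 ≡ 33. → (8, 33)
3Q: (8, 33) + (51, 24). λ = (24 - 33)/(51 - 8) ≡ 52/43 mod 61. 43⁻¹ ≡ 44 (mod 61) since 43·44 = 1892 ≡ 1, so λ ≡ 31.
  x = λ² - 8 - 51 = 961 - 59 ≡ 48; y = λ·(8 - 48) - 33 ≡ 8. → (48, 8)
4Q: (48, 8) + (51, 24). λ = (24 - 8)/(51 - 48) ≡ 16/3 mod 61. 3⁻¹ ≡ 41 (mod 61), so λ ≡ 46.
  x = λ² - 48 - 51 = 2116 - 99 ≡ 4; y = λ·(48 - 4) - 8 ≡ 3. → (4, 3)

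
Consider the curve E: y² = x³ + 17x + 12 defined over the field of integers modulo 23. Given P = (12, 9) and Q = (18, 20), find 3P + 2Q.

First 3P:
Repeated addition: build up to 3P.
2P: tangent at (12, 9): λ = (3·12² + 17)/(2·9) ≡ 12/18. 18⁻¹ ≡ 9 (mod 23) since 18·9 = 162 ≡ 1, so λ ≡ 12·9 ≡ 16.
  x = λ² - 12 - 12 = 256 - 24 ≡ 2; y = λ·(12 - 2) - 9 ≡ 13. → (2, 13)
3P: (2, 13) + (12, 9). λ = (9 - 13)/(12 - 2) ≡ 19/10 mod 23. 10⁻¹ ≡ 7 (mod 23) since 10·7 = 70 ≡ 1, so λ ≡ 18.
  x = λ² - 2 - 12 = 324 - 14 ≡ 11; y = λ·(2 - 11) - 13 ≡ 9. → (11, 9)
3P = (11, 9).
Next 2Q:
Repeated addition: build up to 2Q.
2Q: tangent at (18, 20): λ = (3·18² + 17)/(2·20) ≡ 0/17. 17⁻¹ ≡ 19 (mod 23) since 17·19 = 323 ≡ 1, so λ ≡ 0·19 ≡ 0.
  x = λ² - 18 - 18 = 0 - 36 ≡ 10; y = λ·(18 - 10) - 20 ≡ 3. → (10, 3)
2Q = (10, 3).
Finally 3P + 2Q:
(11, 9) + (10, 3). λ = (3 - 9)/(10 - 11) ≡ 17/22 mod 23. 22⁻¹ ≡ 22 (mod 23), so λ ≡ 6.
  x = λ² - 11 - 10 = 36 - 21 ≡ 15; y = λ·(11 - 15) - 9 ≡ 13. → (15, 13)

(15, 13)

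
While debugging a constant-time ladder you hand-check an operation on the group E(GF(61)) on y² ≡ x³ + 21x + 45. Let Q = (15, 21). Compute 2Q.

tangent at (15, 21): λ = (3·15² + 21)/(2·21) ≡ 25/42. 42⁻¹ ≡ 16 (mod 61), so λ ≡ 25·16 ≡ 34.
  x = λ² - 15 - 15 = 1156 - 30 ≡ 28; y = λ·(15 - 28) - 21 ≡ 25. → (28, 25)

(28, 25)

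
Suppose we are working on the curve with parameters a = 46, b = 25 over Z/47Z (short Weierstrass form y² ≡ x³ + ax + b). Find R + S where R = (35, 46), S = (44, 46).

(15, 1)

(35, 46) + (44, 46). λ = (46 - 46)/(44 - 35) ≡ 0/9 mod 47. 9⁻¹ ≡ 21 (mod 47), so λ ≡ 0.
  x = λ² - 35 - 44 = 0 - 79 ≡ 15; y = λ·(35 - 15) - 46 ≡ 1. → (15, 1)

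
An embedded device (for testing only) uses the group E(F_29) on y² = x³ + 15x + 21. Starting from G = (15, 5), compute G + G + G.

(15, 24)

Repeated addition: build up to 3G.
2G: tangent at (15, 5): λ = (3·15² + 15)/(2·5) ≡ 23/10. 10⁻¹ ≡ 3 (mod 29) since 10·3 = 30 ≡ 1, so λ ≡ 23·3 ≡ 11.
  x = λ² - 15 - 15 = 121 - 30 ≡ 4; y = λ·(15 - 4) - 5 ≡ 0. → (4, 0)
3G: (4, 0) + (15, 5). λ = (5 - 0)/(15 - 4) ≡ 5/11 mod 29. 11⁻¹ ≡ 8 (mod 29), so λ ≡ 11.
  x = λ² - 4 - 15 = 121 - 19 ≡ 15; y = λ·(4 - 15) - 0 ≡ 24. → (15, 24)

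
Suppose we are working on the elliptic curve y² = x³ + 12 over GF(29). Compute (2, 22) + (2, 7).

The two points share x = 2 and their y-coordinates satisfy 22 + 7 ≡ 0 (mod 29), so they are inverses. Their sum is the point at infinity.

O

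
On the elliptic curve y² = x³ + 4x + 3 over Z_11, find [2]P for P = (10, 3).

(0, 5)

tangent at (10, 3): λ = (3·10² + 4)/(2·3) ≡ 7/6. 6⁻¹ ≡ 2 (mod 11) since 6·2 = 12 ≡ 1, so λ ≡ 7·2 ≡ 3.
  x = λ² - 10 - 10 = 9 - 20 ≡ 0; y = λ·(10 - 0) - 3 ≡ 5. → (0, 5)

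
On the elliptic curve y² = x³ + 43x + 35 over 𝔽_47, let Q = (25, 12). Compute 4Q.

Double-and-add on 4 = (100)₂. Start with Q = (25, 12) for the leading 1-bit.
double: tangent at (25, 12): λ = (3·25² + 43)/(2·12) ≡ 38/24. 24⁻¹ ≡ 2 (mod 47) since 24·2 = 48 ≡ 1, so λ ≡ 38·2 ≡ 29.
  x = λ² - 25 - 25 = 841 - 50 ≡ 39; y = λ·(25 - 39) - 12 ≡ 5. → (39, 5)
double: tangent at (39, 5): λ = (3·39² + 43)/(2·5) ≡ 0/10. 10⁻¹ ≡ 33 (mod 47), so λ ≡ 0·33 ≡ 0.
  x = λ² - 39 - 39 = 0 - 78 ≡ 16; y = λ·(39 - 16) - 5 ≡ 42. → (16, 42)

(16, 42)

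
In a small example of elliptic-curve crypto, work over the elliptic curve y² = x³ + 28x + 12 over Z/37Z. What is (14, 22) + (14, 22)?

(20, 5)

tangent at (14, 22): λ = (3·14² + 28)/(2·22) ≡ 24/7. 7⁻¹ ≡ 16 (mod 37), so λ ≡ 24·16 ≡ 14.
  x = λ² - 14 - 14 = 196 - 28 ≡ 20; y = λ·(14 - 20) - 22 ≡ 5. → (20, 5)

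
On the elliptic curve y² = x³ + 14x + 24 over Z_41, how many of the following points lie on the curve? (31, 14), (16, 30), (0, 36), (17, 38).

3

(31, 14): 14² ≡ 32, rhs ≡ 32 → on.
(16, 30): 30² ≡ 39, rhs ≡ 39 → on.
(0, 36): 36² ≡ 25, rhs ≡ 24 → off.
(17, 38): 38² ≡ 9, rhs ≡ 9 → on.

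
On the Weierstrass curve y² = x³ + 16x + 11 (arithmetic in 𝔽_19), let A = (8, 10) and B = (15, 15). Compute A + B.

(8, 10) + (15, 15). λ = (15 - 10)/(15 - 8) ≡ 5/7 mod 19. 7⁻¹ ≡ 11 (mod 19), so λ ≡ 17.
  x = λ² - 8 - 15 = 289 - 23 ≡ 0; y = λ·(8 - 0) - 10 ≡ 12. → (0, 12)

(0, 12)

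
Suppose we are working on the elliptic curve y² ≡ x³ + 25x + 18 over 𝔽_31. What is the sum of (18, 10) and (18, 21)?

The two points share x = 18 and their y-coordinates satisfy 10 + 21 ≡ 0 (mod 31), so they are inverses. Their sum is O.

O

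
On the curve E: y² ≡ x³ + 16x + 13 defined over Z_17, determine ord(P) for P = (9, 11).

2P: tangent at (9, 11): λ = (3·9² + 16)/(2·11) ≡ 4/5. 5⁻¹ ≡ 7 (mod 17) since 5·7 = 35 ≡ 1, so λ ≡ 4·7 ≡ 11.
  x = λ² - 9 - 9 = 121 - 18 ≡ 1; y = λ·(9 - 1) - 11 ≡ 9. → (1, 9)
3P: (1, 9) + (9, 11). λ = (11 - 9)/(9 - 1) ≡ 2/8 mod 17. 8⁻¹ ≡ 15 (mod 17) since 8·15 = 120 ≡ 1, so λ ≡ 13.
  x = λ² - 1 - 9 = 169 - 10 ≡ 6; y = λ·(1 - 6) - 9 ≡ 11. → (6, 11)
4P: (6, 11) + (9, 11). λ = (11 - 11)/(9 - 6) ≡ 0/3 mod 17. 3⁻¹ ≡ 6 (mod 17), so λ ≡ 0.
  x = λ² - 6 - 9 = 0 - 15 ≡ 2; y = λ·(6 - 2) - 11 ≡ 6. → (2, 6)
5P: (2, 6) + (9, 11). λ = (11 - 6)/(9 - 2) ≡ 5/7 mod 17. 7⁻¹ ≡ 5 (mod 17) since 7·5 = 35 ≡ 1, so λ ≡ 8.
  x = λ² - 2 - 9 = 64 - 11 ≡ 2; y = λ·(2 - 2) - 6 ≡ 11. → (2, 11)
6P: (2, 11) + (9, 11). λ = (11 - 11)/(9 - 2) ≡ 0/7 mod 17. 7⁻¹ ≡ 5 (mod 17) since 7·5 = 35 ≡ 1, so λ ≡ 0.
  x = λ² - 2 - 9 = 0 - 11 ≡ 6; y = λ·(2 - 6) - 11 ≡ 6. → (6, 6)
7P: (6, 6) + (9, 11). λ = (11 - 6)/(9 - 6) ≡ 5/3 mod 17. 3⁻¹ ≡ 6 (mod 17), so λ ≡ 13.
  x = λ² - 6 - 9 = 169 - 15 ≡ 1; y = λ·(6 - 1) - 6 ≡ 8. → (1, 8)
8P: (1, 8) + (9, 11). λ = (11 - 8)/(9 - 1) ≡ 3/8 mod 17. 8⁻¹ ≡ 15 (mod 17), so λ ≡ 11.
  x = λ² - 1 - 9 = 121 - 10 ≡ 9; y = λ·(1 - 9) - 8 ≡ 6. → (9, 6)
9P: (9, 6) + (9, 11): same x and y₁ ≡ -y₂, so the sum is the point at infinity.
9P = the point at infinity, so the order is 9.

9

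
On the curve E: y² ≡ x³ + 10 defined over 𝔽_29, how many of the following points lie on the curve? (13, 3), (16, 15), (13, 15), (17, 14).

(13, 3): 3² ≡ 9, rhs ≡ 3 → off.
(16, 15): 15² ≡ 22, rhs ≡ 17 → off.
(13, 15): 15² ≡ 22, rhs ≡ 3 → off.
(17, 14): 14² ≡ 22, rhs ≡ 22 → on.

1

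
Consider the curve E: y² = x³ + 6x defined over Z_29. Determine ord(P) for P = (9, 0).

2

2P: (9, 0) + (9, 0): same x and y₁ ≡ -y₂, so the sum is ∞.
2P = ∞, so the order is 2.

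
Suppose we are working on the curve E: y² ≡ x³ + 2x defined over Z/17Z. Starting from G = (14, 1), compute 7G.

(12, 1)

Double-and-add on 7 = (111)₂. Start with G = (14, 1) for the leading 1-bit.
double: tangent at (14, 1): λ = (3·14² + 2)/(2·1) ≡ 12/2. 2⁻¹ ≡ 9 (mod 17) since 2·9 = 18 ≡ 1, so λ ≡ 12·9 ≡ 6.
  x = λ² - 14 - 14 = 36 - 28 ≡ 8; y = λ·(14 - 8) - 1 ≡ 1. → (8, 1)
add G: (8, 1) + (14, 1). λ = (1 - 1)/(14 - 8) ≡ 0/6 mod 17. 6⁻¹ ≡ 3 (mod 17), so λ ≡ 0.
  x = λ² - 8 - 14 = 0 - 22 ≡ 12; y = λ·(8 - 12) - 1 ≡ 16. → (12, 16)
double: tangent at (12, 16): λ = (3·12² + 2)/(2·16) ≡ 9/15. 15⁻¹ ≡ 8 (mod 17), so λ ≡ 9·8 ≡ 4.
  x = λ² - 12 - 12 = 16 - 24 ≡ 9; y = λ·(12 - 9) - 16 ≡ 13. → (9, 13)
add G: (9, 13) + (14, 1). λ = (1 - 13)/(14 - 9) ≡ 5/5 mod 17. 5⁻¹ ≡ 7 (mod 17), so λ ≡ 1.
  x = λ² - 9 - 14 = 1 - 23 ≡ 12; y = λ·(9 - 12) - 13 ≡ 1. → (12, 1)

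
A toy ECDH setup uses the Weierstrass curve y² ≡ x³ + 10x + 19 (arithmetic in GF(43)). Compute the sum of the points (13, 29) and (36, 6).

(38, 39)

(13, 29) + (36, 6). λ = (6 - 29)/(36 - 13) ≡ 20/23 mod 43. 23⁻¹ ≡ 15 (mod 43) since 23·15 = 345 ≡ 1, so λ ≡ 42.
  x = λ² - 13 - 36 = 1764 - 49 ≡ 38; y = λ·(13 - 38) - 29 ≡ 39. → (38, 39)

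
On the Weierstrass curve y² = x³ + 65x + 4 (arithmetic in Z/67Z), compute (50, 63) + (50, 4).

The two points share x = 50 and their y-coordinates satisfy 63 + 4 ≡ 0 (mod 67), so they are inverses. Their sum is ∞.

O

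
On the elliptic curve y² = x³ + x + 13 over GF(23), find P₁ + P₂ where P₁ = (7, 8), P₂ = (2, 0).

(0, 17)

(7, 8) + (2, 0). λ = (0 - 8)/(2 - 7) ≡ 15/18 mod 23. 18⁻¹ ≡ 9 (mod 23), so λ ≡ 20.
  x = λ² - 7 - 2 = 400 - 9 ≡ 0; y = λ·(7 - 0) - 8 ≡ 17. → (0, 17)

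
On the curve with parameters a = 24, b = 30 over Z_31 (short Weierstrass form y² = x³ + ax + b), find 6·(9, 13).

(13, 11)

Write Q = (9, 13).
Double-and-add on 6 = (110)₂. Start with Q = (9, 13) for the leading 1-bit.
double: tangent at (9, 13): λ = (3·9² + 24)/(2·13) ≡ 19/26. 26⁻¹ ≡ 6 (mod 31) since 26·6 = 156 ≡ 1, so λ ≡ 19·6 ≡ 21.
  x = λ² - 9 - 9 = 441 - 18 ≡ 20; y = λ·(9 - 20) - 13 ≡ 4. → (20, 4)
add Q: (20, 4) + (9, 13). λ = (13 - 4)/(9 - 20) ≡ 9/20 mod 31. 20⁻¹ ≡ 14 (mod 31) since 20·14 = 280 ≡ 1, so λ ≡ 2.
  x = λ² - 20 - 9 = 4 - 29 ≡ 6; y = λ·(20 - 6) - 4 ≡ 24. → (6, 24)
double: tangent at (6, 24): λ = (3·6² + 24)/(2·24) ≡ 8/17. 17⁻¹ ≡ 11 (mod 31), so λ ≡ 8·11 ≡ 26.
  x = λ² - 6 - 6 = 676 - 12 ≡ 13; y = λ·(6 - 13) - 24 ≡ 11. → (13, 11)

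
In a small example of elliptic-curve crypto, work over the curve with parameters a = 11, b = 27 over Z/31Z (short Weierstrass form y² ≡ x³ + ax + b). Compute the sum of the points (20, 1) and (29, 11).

(20, 1) + (29, 11). λ = (11 - 1)/(29 - 20) ≡ 10/9 mod 31. 9⁻¹ ≡ 7 (mod 31), so λ ≡ 8.
  x = λ² - 20 - 29 = 64 - 49 ≡ 15; y = λ·(20 - 15) - 1 ≡ 8. → (15, 8)

(15, 8)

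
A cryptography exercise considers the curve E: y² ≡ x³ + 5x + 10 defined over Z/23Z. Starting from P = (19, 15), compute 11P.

(9, 5)

Repeated addition: build up to 11P.
2P: tangent at (19, 15): λ = (3·19² + 5)/(2·15) ≡ 7/7. 7⁻¹ ≡ 10 (mod 23), so λ ≡ 7·10 ≡ 1.
  x = λ² - 19 - 19 = 1 - 38 ≡ 9; y = λ·(19 - 9) - 15 ≡ 18. → (9, 18)
3P: (9, 18) + (19, 15). λ = (15 - 18)/(19 - 9) ≡ 20/10 mod 23. 10⁻¹ ≡ 7 (mod 23) since 10·7 = 70 ≡ 1, so λ ≡ 2.
  x = λ² - 9 - 19 = 4 - 28 ≡ 22; y = λ·(9 - 22) - 18 ≡ 2. → (22, 2)
4P: (22, 2) + (19, 15). λ = (15 - 2)/(19 - 22) ≡ 13/20 mod 23. 20⁻¹ ≡ 15 (mod 23) since 20·15 = 300 ≡ 1, so λ ≡ 11.
  x = λ² - 22 - 19 = 121 - 41 ≡ 11; y = λ·(22 - 11) - 2 ≡ 4. → (11, 4)
5P: (11, 4) + (19, 15). λ = (15 - 4)/(19 - 11) ≡ 11/8 mod 23. 8⁻¹ ≡ 3 (mod 23) since 8·3 = 24 ≡ 1, so λ ≡ 10.
  x = λ² - 11 - 19 = 100 - 30 ≡ 1; y = λ·(11 - 1) - 4 ≡ 4. → (1, 4)
6P: (1, 4) + (19, 15). λ = (15 - 4)/(19 - 1) ≡ 11/18 mod 23. 18⁻¹ ≡ 9 (mod 23) since 18·9 = 162 ≡ 1, so λ ≡ 7.
  x = λ² - 1 - 19 = 49 - 20 ≡ 6; y = λ·(1 - 6) - 4 ≡ 7. → (6, 7)
7P: (6, 7) + (19, 15). λ = (15 - 7)/(19 - 6) ≡ 8/13 mod 23. 13⁻¹ ≡ 16 (mod 23) since 13·16 = 208 ≡ 1, so λ ≡ 13.
  x = λ² - 6 - 19 = 169 - 25 ≡ 6; y = λ·(6 - 6) - 7 ≡ 16. → (6, 16)
8P: (6, 16) + (19, 15). λ = (15 - 16)/(19 - 6) ≡ 22/13 mod 23. 13⁻¹ ≡ 16 (mod 23), so λ ≡ 7.
  x = λ² - 6 - 19 = 49 - 25 ≡ 1; y = λ·(6 - 1) - 16 ≡ 19. → (1, 19)
9P: (1, 19) + (19, 15). λ = (15 - 19)/(19 - 1) ≡ 19/18 mod 23. 18⁻¹ ≡ 9 (mod 23) since 18·9 = 162 ≡ 1, so λ ≡ 10.
  x = λ² - 1 - 19 = 100 - 20 ≡ 11; y = λ·(1 - 11) - 19 ≡ 19. → (11, 19)
10P: (11, 19) + (19, 15). λ = (15 - 19)/(19 - 11) ≡ 19/8 mod 23. 8⁻¹ ≡ 3 (mod 23), so λ ≡ 11.
  x = λ² - 11 - 19 = 121 - 30 ≡ 22; y = λ·(11 - 22) - 19 ≡ 21. → (22, 21)
11P: (22, 21) + (19, 15). λ = (15 - 21)/(19 - 22) ≡ 17/20 mod 23. 20⁻¹ ≡ 15 (mod 23) since 20·15 = 300 ≡ 1, so λ ≡ 2.
  x = λ² - 22 - 19 = 4 - 41 ≡ 9; y = λ·(22 - 9) - 21 ≡ 5. → (9, 5)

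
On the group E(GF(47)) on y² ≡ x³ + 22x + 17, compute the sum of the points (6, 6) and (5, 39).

(44, 26)

(6, 6) + (5, 39). λ = (39 - 6)/(5 - 6) ≡ 33/46 mod 47. 46⁻¹ ≡ 46 (mod 47) since 46·46 = 2116 ≡ 1, so λ ≡ 14.
  x = λ² - 6 - 5 = 196 - 11 ≡ 44; y = λ·(6 - 44) - 6 ≡ 26. → (44, 26)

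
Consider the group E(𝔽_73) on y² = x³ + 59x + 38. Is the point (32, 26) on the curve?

y² = 26² ≡ 19; x³ + 59x + 38 = 34694 ≡ 19 (mod 73). 19 = 19.

yes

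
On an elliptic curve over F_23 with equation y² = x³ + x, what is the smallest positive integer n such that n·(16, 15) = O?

12

2P: tangent at (16, 15): λ = (3·16² + 1)/(2·15) ≡ 10/7. 7⁻¹ ≡ 10 (mod 23), so λ ≡ 10·10 ≡ 8.
  x = λ² - 16 - 16 = 64 - 32 ≡ 9; y = λ·(16 - 9) - 15 ≡ 18. → (9, 18)
3P: (9, 18) + (16, 15). λ = (15 - 18)/(16 - 9) ≡ 20/7 mod 23. 7⁻¹ ≡ 10 (mod 23) since 7·10 = 70 ≡ 1, so λ ≡ 16.
  x = λ² - 9 - 16 = 256 - 25 ≡ 1; y = λ·(9 - 1) - 18 ≡ 18. → (1, 18)
4P: (1, 18) + (16, 15). λ = (15 - 18)/(16 - 1) ≡ 20/15 mod 23. 15⁻¹ ≡ 20 (mod 23), so λ ≡ 9.
  x = λ² - 1 - 16 = 81 - 17 ≡ 18; y = λ·(1 - 18) - 18 ≡ 13. → (18, 13)
5P: (18, 13) + (16, 15). λ = (15 - 13)/(16 - 18) ≡ 2/21 mod 23. 21⁻¹ ≡ 11 (mod 23), so λ ≡ 22.
  x = λ² - 18 - 16 = 484 - 34 ≡ 13; y = λ·(18 - 13) - 13 ≡ 5. → (13, 5)
6P: (13, 5) + (16, 15). λ = (15 - 5)/(16 - 13) ≡ 10/3 mod 23. 3⁻¹ ≡ 8 (mod 23), so λ ≡ 11.
  x = λ² - 13 - 16 = 121 - 29 ≡ 0; y = λ·(13 - 0) - 5 ≡ 0. → (0, 0)
7P: (0, 0) + (16, 15). λ = (15 - 0)/(16 - 0) ≡ 15/16 mod 23. 16⁻¹ ≡ 13 (mod 23), so λ ≡ 11.
  x = λ² - 0 - 16 = 121 - 16 ≡ 13; y = λ·(0 - 13) - 0 ≡ 18. → (13, 18)
8P: (13, 18) + (16, 15). λ = (15 - 18)/(16 - 13) ≡ 20/3 mod 23. 3⁻¹ ≡ 8 (mod 23), so λ ≡ 22.
  x = λ² - 13 - 16 = 484 - 29 ≡ 18; y = λ·(13 - 18) - 18 ≡ 10. → (18, 10)
9P: (18, 10) + (16, 15). λ = (15 - 10)/(16 - 18) ≡ 5/21 mod 23. 21⁻¹ ≡ 11 (mod 23), so λ ≡ 9.
  x = λ² - 18 - 16 = 81 - 34 ≡ 1; y = λ·(18 - 1) - 10 ≡ 5. → (1, 5)
10P: (1, 5) + (16, 15). λ = (15 - 5)/(16 - 1) ≡ 10/15 mod 23. 15⁻¹ ≡ 20 (mod 23), so λ ≡ 16.
  x = λ² - 1 - 16 = 256 - 17 ≡ 9; y = λ·(1 - 9) - 5 ≡ 5. → (9, 5)
11P: (9, 5) + (16, 15). λ = (15 - 5)/(16 - 9) ≡ 10/7 mod 23. 7⁻¹ ≡ 10 (mod 23), so λ ≡ 8.
  x = λ² - 9 - 16 = 64 - 25 ≡ 16; y = λ·(9 - 16) - 5 ≡ 8. → (16, 8)
12P: (16, 8) + (16, 15): same x and y₁ ≡ -y₂, so the sum is O.
12P = O, so the order is 12.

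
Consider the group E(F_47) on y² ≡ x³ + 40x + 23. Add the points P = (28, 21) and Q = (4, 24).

(4, 23)

(28, 21) + (4, 24). λ = (24 - 21)/(4 - 28) ≡ 3/23 mod 47. 23⁻¹ ≡ 45 (mod 47), so λ ≡ 41.
  x = λ² - 28 - 4 = 1681 - 32 ≡ 4; y = λ·(28 - 4) - 21 ≡ 23. → (4, 23)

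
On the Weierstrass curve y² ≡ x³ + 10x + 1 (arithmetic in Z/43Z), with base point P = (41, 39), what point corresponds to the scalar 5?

Double-and-add on 5 = (101)₂. Start with P = (41, 39) for the leading 1-bit.
double: tangent at (41, 39): λ = (3·41² + 10)/(2·39) ≡ 22/35. 35⁻¹ ≡ 16 (mod 43), so λ ≡ 22·16 ≡ 8.
  x = λ² - 41 - 41 = 64 - 82 ≡ 25; y = λ·(41 - 25) - 39 ≡ 3. → (25, 3)
double: tangent at (25, 3): λ = (3·25² + 10)/(2·3) ≡ 36/6. 6⁻¹ ≡ 36 (mod 43), so λ ≡ 36·36 ≡ 6.
  x = λ² - 25 - 25 = 36 - 50 ≡ 29; y = λ·(25 - 29) - 3 ≡ 16. → (29, 16)
add P: (29, 16) + (41, 39). λ = (39 - 16)/(41 - 29) ≡ 23/12 mod 43. 12⁻¹ ≡ 18 (mod 43) since 12·18 = 216 ≡ 1, so λ ≡ 27.
  x = λ² - 29 - 41 = 729 - 70 ≡ 14; y = λ·(29 - 14) - 16 ≡ 2. → (14, 2)

(14, 2)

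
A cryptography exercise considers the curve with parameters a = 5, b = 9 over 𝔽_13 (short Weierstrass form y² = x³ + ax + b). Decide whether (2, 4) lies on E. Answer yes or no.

no

y² = 4² ≡ 3; x³ + 5x + 9 = 27 ≡ 1 (mod 13). 3 ≠ 1.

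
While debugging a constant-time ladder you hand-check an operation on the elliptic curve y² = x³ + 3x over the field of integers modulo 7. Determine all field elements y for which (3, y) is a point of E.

1, 6

x³ + 3x + 0 = 36 ≡ 1 (mod 7).
Square roots of 1 mod 7: 1 and 6 (since 1² = 1 ≡ 1).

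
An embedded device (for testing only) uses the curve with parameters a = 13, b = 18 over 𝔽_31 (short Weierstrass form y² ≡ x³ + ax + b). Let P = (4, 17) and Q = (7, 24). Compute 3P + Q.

(26, 13)

First 3P:
Repeated addition: build up to 3P.
2P: tangent at (4, 17): λ = (3·4² + 13)/(2·17) ≡ 30/3. 3⁻¹ ≡ 21 (mod 31), so λ ≡ 30·21 ≡ 10.
  x = λ² - 4 - 4 = 100 - 8 ≡ 30; y = λ·(4 - 30) - 17 ≡ 2. → (30, 2)
3P: (30, 2) + (4, 17). λ = (17 - 2)/(4 - 30) ≡ 15/5 mod 31. 5⁻¹ ≡ 25 (mod 31) since 5·25 = 125 ≡ 1, so λ ≡ 3.
  x = λ² - 30 - 4 = 9 - 34 ≡ 6; y = λ·(30 - 6) - 2 ≡ 8. → (6, 8)
3P = (6, 8).
Finally 3P + Q:
(6, 8) + (7, 24). λ = (24 - 8)/(7 - 6) ≡ 16/1 mod 31. 1⁻¹ ≡ 1 (mod 31), so λ ≡ 16.
  x = λ² - 6 - 7 = 256 - 13 ≡ 26; y = λ·(6 - 26) - 8 ≡ 13. → (26, 13)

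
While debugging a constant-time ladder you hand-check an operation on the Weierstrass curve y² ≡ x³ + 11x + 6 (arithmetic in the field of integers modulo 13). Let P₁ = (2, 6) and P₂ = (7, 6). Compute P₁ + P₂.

(4, 7)

(2, 6) + (7, 6). λ = (6 - 6)/(7 - 2) ≡ 0/5 mod 13. 5⁻¹ ≡ 8 (mod 13), so λ ≡ 0.
  x = λ² - 2 - 7 = 0 - 9 ≡ 4; y = λ·(2 - 4) - 6 ≡ 7. → (4, 7)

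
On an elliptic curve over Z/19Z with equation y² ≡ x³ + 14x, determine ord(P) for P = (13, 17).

2P: tangent at (13, 17): λ = (3·13² + 14)/(2·17) ≡ 8/15. 15⁻¹ ≡ 14 (mod 19) since 15·14 = 210 ≡ 1, so λ ≡ 8·14 ≡ 17.
  x = λ² - 13 - 13 = 289 - 26 ≡ 16; y = λ·(13 - 16) - 17 ≡ 8. → (16, 8)
3P: (16, 8) + (13, 17). λ = (17 - 8)/(13 - 16) ≡ 9/16 mod 19. 16⁻¹ ≡ 6 (mod 19), so λ ≡ 16.
  x = λ² - 16 - 13 = 256 - 29 ≡ 18; y = λ·(16 - 18) - 8 ≡ 17. → (18, 17)
4P: (18, 17) + (13, 17). λ = (17 - 17)/(13 - 18) ≡ 0/14 mod 19. 14⁻¹ ≡ 15 (mod 19) since 14·15 = 210 ≡ 1, so λ ≡ 0.
  x = λ² - 18 - 13 = 0 - 31 ≡ 7; y = λ·(18 - 7) - 17 ≡ 2. → (7, 2)
5P: (7, 2) + (13, 17). λ = (17 - 2)/(13 - 7) ≡ 15/6 mod 19. 6⁻¹ ≡ 16 (mod 19), so λ ≡ 12.
  x = λ² - 7 - 13 = 144 - 20 ≡ 10; y = λ·(7 - 10) - 2 ≡ 0. → (10, 0)
6P: (10, 0) + (13, 17). λ = (17 - 0)/(13 - 10) ≡ 17/3 mod 19. 3⁻¹ ≡ 13 (mod 19), so λ ≡ 12.
  x = λ² - 10 - 13 = 144 - 23 ≡ 7; y = λ·(10 - 7) - 0 ≡ 17. → (7, 17)
7P: (7, 17) + (13, 17). λ = (17 - 17)/(13 - 7) ≡ 0/6 mod 19. 6⁻¹ ≡ 16 (mod 19) since 6·16 = 96 ≡ 1, so λ ≡ 0.
  x = λ² - 7 - 13 = 0 - 20 ≡ 18; y = λ·(7 - 18) - 17 ≡ 2. → (18, 2)
8P: (18, 2) + (13, 17). λ = (17 - 2)/(13 - 18) ≡ 15/14 mod 19. 14⁻¹ ≡ 15 (mod 19), so λ ≡ 16.
  x = λ² - 18 - 13 = 256 - 31 ≡ 16; y = λ·(18 - 16) - 2 ≡ 11. → (16, 11)
9P: (16, 11) + (13, 17). λ = (17 - 11)/(13 - 16) ≡ 6/16 mod 19. 16⁻¹ ≡ 6 (mod 19), so λ ≡ 17.
  x = λ² - 16 - 13 = 289 - 29 ≡ 13; y = λ·(16 - 13) - 11 ≡ 2. → (13, 2)
10P: (13, 2) + (13, 17): same x and y₁ ≡ -y₂, so the sum is ∞.
10P = ∞, so the order is 10.

10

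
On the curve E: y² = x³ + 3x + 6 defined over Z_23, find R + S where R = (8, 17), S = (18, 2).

(8, 17) + (18, 2). λ = (2 - 17)/(18 - 8) ≡ 8/10 mod 23. 10⁻¹ ≡ 7 (mod 23) since 10·7 = 70 ≡ 1, so λ ≡ 10.
  x = λ² - 8 - 18 = 100 - 26 ≡ 5; y = λ·(8 - 5) - 17 ≡ 13. → (5, 13)

(5, 13)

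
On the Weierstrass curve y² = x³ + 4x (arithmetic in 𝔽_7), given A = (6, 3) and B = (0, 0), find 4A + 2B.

First 4A:
Double-and-add on 4 = (100)₂. Start with A = (6, 3) for the leading 1-bit.
double: tangent at (6, 3): λ = (3·6² + 4)/(2·3) ≡ 0/6. 6⁻¹ ≡ 6 (mod 7), so λ ≡ 0·6 ≡ 0.
  x = λ² - 6 - 6 = 0 - 12 ≡ 2; y = λ·(6 - 2) - 3 ≡ 4. → (2, 4)
double: tangent at (2, 4): λ = (3·2² + 4)/(2·4) ≡ 2/1. 1⁻¹ ≡ 1 (mod 7), so λ ≡ 2·1 ≡ 2.
  x = λ² - 2 - 2 = 4 - 4 ≡ 0; y = λ·(2 - 0) - 4 ≡ 0. → (0, 0)
4A = (0, 0).
Next 2B:
Repeated addition: build up to 2B.
2B: (0, 0) + (0, 0): same x and y₁ ≡ -y₂, so the sum is O.
2B = O.
Finally 4A + 2B:
(0, 0) + O = (0, 0) (identity).

(0, 0)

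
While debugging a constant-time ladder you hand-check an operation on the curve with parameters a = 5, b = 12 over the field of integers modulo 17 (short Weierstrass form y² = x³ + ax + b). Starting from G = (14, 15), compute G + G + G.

Repeated addition: build up to 3G.
2G: tangent at (14, 15): λ = (3·14² + 5)/(2·15) ≡ 15/13. 13⁻¹ ≡ 4 (mod 17), so λ ≡ 15·4 ≡ 9.
  x = λ² - 14 - 14 = 81 - 28 ≡ 2; y = λ·(14 - 2) - 15 ≡ 8. → (2, 8)
3G: (2, 8) + (14, 15). λ = (15 - 8)/(14 - 2) ≡ 7/12 mod 17. 12⁻¹ ≡ 10 (mod 17), so λ ≡ 2.
  x = λ² - 2 - 14 = 4 - 16 ≡ 5; y = λ·(2 - 5) - 8 ≡ 3. → (5, 3)

(5, 3)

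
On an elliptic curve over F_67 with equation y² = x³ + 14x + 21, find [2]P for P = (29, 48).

(13, 51)

tangent at (29, 48): λ = (3·29² + 14)/(2·48) ≡ 58/29. 29⁻¹ ≡ 37 (mod 67), so λ ≡ 58·37 ≡ 2.
  x = λ² - 29 - 29 = 4 - 58 ≡ 13; y = λ·(29 - 13) - 48 ≡ 51. → (13, 51)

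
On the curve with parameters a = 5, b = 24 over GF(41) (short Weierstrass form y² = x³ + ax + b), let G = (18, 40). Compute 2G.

tangent at (18, 40): λ = (3·18² + 5)/(2·40) ≡ 34/39. 39⁻¹ ≡ 20 (mod 41), so λ ≡ 34·20 ≡ 24.
  x = λ² - 18 - 18 = 576 - 36 ≡ 7; y = λ·(18 - 7) - 40 ≡ 19. → (7, 19)

(7, 19)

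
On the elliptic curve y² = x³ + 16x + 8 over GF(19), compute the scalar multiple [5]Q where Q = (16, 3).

(7, 11)

Double-and-add on 5 = (101)₂. Start with Q = (16, 3) for the leading 1-bit.
double: tangent at (16, 3): λ = (3·16² + 16)/(2·3) ≡ 5/6. 6⁻¹ ≡ 16 (mod 19) since 6·16 = 96 ≡ 1, so λ ≡ 5·16 ≡ 4.
  x = λ² - 16 - 16 = 16 - 32 ≡ 3; y = λ·(16 - 3) - 3 ≡ 11. → (3, 11)
double: tangent at (3, 11): λ = (3·3² + 16)/(2·11) ≡ 5/3. 3⁻¹ ≡ 13 (mod 19), so λ ≡ 5·13 ≡ 8.
  x = λ² - 3 - 3 = 64 - 6 ≡ 1; y = λ·(3 - 1) - 11 ≡ 5. → (1, 5)
add Q: (1, 5) + (16, 3). λ = (3 - 5)/(16 - 1) ≡ 17/15 mod 19. 15⁻¹ ≡ 14 (mod 19), so λ ≡ 10.
  x = λ² - 1 - 16 = 100 - 17 ≡ 7; y = λ·(1 - 7) - 5 ≡ 11. → (7, 11)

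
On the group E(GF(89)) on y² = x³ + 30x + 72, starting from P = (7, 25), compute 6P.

(18, 6)

Repeated addition: build up to 6P.
2P: tangent at (7, 25): λ = (3·7² + 30)/(2·25) ≡ 88/50. 50⁻¹ ≡ 73 (mod 89), so λ ≡ 88·73 ≡ 16.
  x = λ² - 7 - 7 = 256 - 14 ≡ 64; y = λ·(7 - 64) - 25 ≡ 42. → (64, 42)
3P: (64, 42) + (7, 25). λ = (25 - 42)/(7 - 64) ≡ 72/32 mod 89. 32⁻¹ ≡ 64 (mod 89), so λ ≡ 69.
  x = λ² - 64 - 7 = 4761 - 71 ≡ 62; y = λ·(64 - 62) - 42 ≡ 7. → (62, 7)
4P: (62, 7) + (7, 25). λ = (25 - 7)/(7 - 62) ≡ 18/34 mod 89. 34⁻¹ ≡ 55 (mod 89) since 34·55 = 1870 ≡ 1, so λ ≡ 11.
  x = λ² - 62 - 7 = 121 - 69 ≡ 52; y = λ·(62 - 52) - 7 ≡ 14. → (52, 14)
5P: (52, 14) + (7, 25). λ = (25 - 14)/(7 - 52) ≡ 11/44 mod 89. 44⁻¹ ≡ 87 (mod 89), so λ ≡ 67.
  x = λ² - 52 - 7 = 4489 - 59 ≡ 69; y = λ·(52 - 69) - 14 ≡ 4. → (69, 4)
6P: (69, 4) + (7, 25). λ = (25 - 4)/(7 - 69) ≡ 21/27 mod 89. 27⁻¹ ≡ 33 (mod 89), so λ ≡ 70.
  x = λ² - 69 - 7 = 4900 - 76 ≡ 18; y = λ·(69 - 18) - 4 ≡ 6. → (18, 6)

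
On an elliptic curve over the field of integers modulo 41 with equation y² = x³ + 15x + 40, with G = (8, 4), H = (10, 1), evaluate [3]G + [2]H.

First 3G:
Repeated addition: build up to 3G.
2G: tangent at (8, 4): λ = (3·8² + 15)/(2·4) ≡ 2/8. 8⁻¹ ≡ 36 (mod 41), so λ ≡ 2·36 ≡ 31.
  x = λ² - 8 - 8 = 961 - 16 ≡ 2; y = λ·(8 - 2) - 4 ≡ 18. → (2, 18)
3G: (2, 18) + (8, 4). λ = (4 - 18)/(8 - 2) ≡ 27/6 mod 41. 6⁻¹ ≡ 7 (mod 41), so λ ≡ 25.
  x = λ² - 2 - 8 = 625 - 10 ≡ 0; y = λ·(2 - 0) - 18 ≡ 32. → (0, 32)
3G = (0, 32).
Next 2H:
Repeated addition: build up to 2H.
2H: tangent at (10, 1): λ = (3·10² + 15)/(2·1) ≡ 28/2. 2⁻¹ ≡ 21 (mod 41) since 2·21 = 42 ≡ 1, so λ ≡ 28·21 ≡ 14.
  x = λ² - 10 - 10 = 196 - 20 ≡ 12; y = λ·(10 - 12) - 1 ≡ 12. → (12, 12)
2H = (12, 12).
Finally 3G + 2H:
(0, 32) + (12, 12). λ = (12 - 32)/(12 - 0) ≡ 21/12 mod 41. 12⁻¹ ≡ 24 (mod 41), so λ ≡ 12.
  x = λ² - 0 - 12 = 144 - 12 ≡ 9; y = λ·(0 - 9) - 32 ≡ 24. → (9, 24)

(9, 24)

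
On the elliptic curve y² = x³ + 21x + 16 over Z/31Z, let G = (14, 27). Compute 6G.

Double-and-add on 6 = (110)₂. Start with G = (14, 27) for the leading 1-bit.
double: tangent at (14, 27): λ = (3·14² + 21)/(2·27) ≡ 20/23. 23⁻¹ ≡ 27 (mod 31), so λ ≡ 20·27 ≡ 13.
  x = λ² - 14 - 14 = 169 - 28 ≡ 17; y = λ·(14 - 17) - 27 ≡ 27. → (17, 27)
add G: (17, 27) + (14, 27). λ = (27 - 27)/(14 - 17) ≡ 0/28 mod 31. 28⁻¹ ≡ 10 (mod 31), so λ ≡ 0.
  x = λ² - 17 - 14 = 0 - 31 ≡ 0; y = λ·(17 - 0) - 27 ≡ 4. → (0, 4)
double: tangent at (0, 4): λ = (3·0² + 21)/(2·4) ≡ 21/8. 8⁻¹ ≡ 4 (mod 31) since 8·4 = 32 ≡ 1, so λ ≡ 21·4 ≡ 22.
  x = λ² - 0 - 0 = 484 - 0 ≡ 19; y = λ·(0 - 19) - 4 ≡ 12. → (19, 12)

(19, 12)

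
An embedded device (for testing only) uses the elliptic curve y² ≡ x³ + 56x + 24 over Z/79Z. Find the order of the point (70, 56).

12

2P: tangent at (70, 56): λ = (3·70² + 56)/(2·56) ≡ 62/33. 33⁻¹ ≡ 12 (mod 79) since 33·12 = 396 ≡ 1, so λ ≡ 62·12 ≡ 33.
  x = λ² - 70 - 70 = 1089 - 140 ≡ 1; y = λ·(70 - 1) - 56 ≡ 9. → (1, 9)
3P: (1, 9) + (70, 56). λ = (56 - 9)/(70 - 1) ≡ 47/69 mod 79. 69⁻¹ ≡ 71 (mod 79) since 69·71 = 4899 ≡ 1, so λ ≡ 19.
  x = λ² - 1 - 70 = 361 - 71 ≡ 53; y = λ·(1 - 53) - 9 ≡ 30. → (53, 30)
4P: (53, 30) + (70, 56). λ = (56 - 30)/(70 - 53) ≡ 26/17 mod 79. 17⁻¹ ≡ 14 (mod 79), so λ ≡ 48.
  x = λ² - 53 - 70 = 2304 - 123 ≡ 48; y = λ·(53 - 48) - 30 ≡ 52. → (48, 52)
5P: (48, 52) + (70, 56). λ = (56 - 52)/(70 - 48) ≡ 4/22 mod 79. 22⁻¹ ≡ 18 (mod 79) since 22·18 = 396 ≡ 1, so λ ≡ 72.
  x = λ² - 48 - 70 = 5184 - 118 ≡ 10; y = λ·(48 - 10) - 52 ≡ 77. → (10, 77)
6P: (10, 77) + (70, 56). λ = (56 - 77)/(70 - 10) ≡ 58/60 mod 79. 60⁻¹ ≡ 54 (mod 79) since 60·54 = 3240 ≡ 1, so λ ≡ 51.
  x = λ² - 10 - 70 = 2601 - 80 ≡ 72; y = λ·(10 - 72) - 77 ≡ 0. → (72, 0)
7P: (72, 0) + (70, 56). λ = (56 - 0)/(70 - 72) ≡ 56/77 mod 79. 77⁻¹ ≡ 39 (mod 79), so λ ≡ 51.
  x = λ² - 72 - 70 = 2601 - 142 ≡ 10; y = λ·(72 - 10) - 0 ≡ 2. → (10, 2)
8P: (10, 2) + (70, 56). λ = (56 - 2)/(70 - 10) ≡ 54/60 mod 79. 60⁻¹ ≡ 54 (mod 79) since 60·54 = 3240 ≡ 1, so λ ≡ 72.
  x = λ² - 10 - 70 = 5184 - 80 ≡ 48; y = λ·(10 - 48) - 2 ≡ 27. → (48, 27)
9P: (48, 27) + (70, 56). λ = (56 - 27)/(70 - 48) ≡ 29/22 mod 79. 22⁻¹ ≡ 18 (mod 79) since 22·18 = 396 ≡ 1, so λ ≡ 48.
  x = λ² - 48 - 70 = 2304 - 118 ≡ 53; y = λ·(48 - 53) - 27 ≡ 49. → (53, 49)
10P: (53, 49) + (70, 56). λ = (56 - 49)/(70 - 53) ≡ 7/17 mod 79. 17⁻¹ ≡ 14 (mod 79), so λ ≡ 19.
  x = λ² - 53 - 70 = 361 - 123 ≡ 1; y = λ·(53 - 1) - 49 ≡ 70. → (1, 70)
11P: (1, 70) + (70, 56). λ = (56 - 70)/(70 - 1) ≡ 65/69 mod 79. 69⁻¹ ≡ 71 (mod 79) since 69·71 = 4899 ≡ 1, so λ ≡ 33.
  x = λ² - 1 - 70 = 1089 - 71 ≡ 70; y = λ·(1 - 70) - 70 ≡ 23. → (70, 23)
12P: (70, 23) + (70, 56): same x and y₁ ≡ -y₂, so the sum is the point at infinity.
12P = the point at infinity, so the order is 12.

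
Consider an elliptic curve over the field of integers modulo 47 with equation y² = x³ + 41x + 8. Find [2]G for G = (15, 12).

tangent at (15, 12): λ = (3·15² + 41)/(2·12) ≡ 11/24. 24⁻¹ ≡ 2 (mod 47), so λ ≡ 11·2 ≡ 22.
  x = λ² - 15 - 15 = 484 - 30 ≡ 31; y = λ·(15 - 31) - 12 ≡ 12. → (31, 12)

(31, 12)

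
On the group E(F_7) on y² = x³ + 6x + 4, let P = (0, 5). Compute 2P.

(4, 1)

tangent at (0, 5): λ = (3·0² + 6)/(2·5) ≡ 6/3. 3⁻¹ ≡ 5 (mod 7) since 3·5 = 15 ≡ 1, so λ ≡ 6·5 ≡ 2.
  x = λ² - 0 - 0 = 4 - 0 ≡ 4; y = λ·(0 - 4) - 5 ≡ 1. → (4, 1)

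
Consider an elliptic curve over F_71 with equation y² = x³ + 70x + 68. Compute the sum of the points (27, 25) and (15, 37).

(27, 25) + (15, 37). λ = (37 - 25)/(15 - 27) ≡ 12/59 mod 71. 59⁻¹ ≡ 65 (mod 71), so λ ≡ 70.
  x = λ² - 27 - 15 = 4900 - 42 ≡ 30; y = λ·(27 - 30) - 25 ≡ 49. → (30, 49)

(30, 49)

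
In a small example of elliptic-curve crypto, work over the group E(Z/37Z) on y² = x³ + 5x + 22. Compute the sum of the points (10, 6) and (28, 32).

(2, 22)

(10, 6) + (28, 32). λ = (32 - 6)/(28 - 10) ≡ 26/18 mod 37. 18⁻¹ ≡ 35 (mod 37) since 18·35 = 630 ≡ 1, so λ ≡ 22.
  x = λ² - 10 - 28 = 484 - 38 ≡ 2; y = λ·(10 - 2) - 6 ≡ 22. → (2, 22)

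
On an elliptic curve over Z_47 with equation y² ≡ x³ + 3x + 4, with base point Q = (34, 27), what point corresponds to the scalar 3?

(37, 14)

Repeated addition: build up to 3Q.
2Q: tangent at (34, 27): λ = (3·34² + 3)/(2·27) ≡ 40/7. 7⁻¹ ≡ 27 (mod 47) since 7·27 = 189 ≡ 1, so λ ≡ 40·27 ≡ 46.
  x = λ² - 34 - 34 = 2116 - 68 ≡ 27; y = λ·(34 - 27) - 27 ≡ 13. → (27, 13)
3Q: (27, 13) + (34, 27). λ = (27 - 13)/(34 - 27) ≡ 14/7 mod 47. 7⁻¹ ≡ 27 (mod 47), so λ ≡ 2.
  x = λ² - 27 - 34 = 4 - 61 ≡ 37; y = λ·(27 - 37) - 13 ≡ 14. → (37, 14)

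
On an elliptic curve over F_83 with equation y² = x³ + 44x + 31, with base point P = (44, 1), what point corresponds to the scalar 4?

(39, 12)

Double-and-add on 4 = (100)₂. Start with P = (44, 1) for the leading 1-bit.
double: tangent at (44, 1): λ = (3·44² + 44)/(2·1) ≡ 42/2. 2⁻¹ ≡ 42 (mod 83) since 2·42 = 84 ≡ 1, so λ ≡ 42·42 ≡ 21.
  x = λ² - 44 - 44 = 441 - 88 ≡ 21; y = λ·(44 - 21) - 1 ≡ 67. → (21, 67)
double: tangent at (21, 67): λ = (3·21² + 44)/(2·67) ≡ 39/51. 51⁻¹ ≡ 70 (mod 83), so λ ≡ 39·70 ≡ 74.
  x = λ² - 21 - 21 = 5476 - 42 ≡ 39; y = λ·(21 - 39) - 67 ≡ 12. → (39, 12)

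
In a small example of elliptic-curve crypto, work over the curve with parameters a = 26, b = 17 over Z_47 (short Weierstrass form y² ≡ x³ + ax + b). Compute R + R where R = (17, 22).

(13, 25)

tangent at (17, 22): λ = (3·17² + 26)/(2·22) ≡ 0/44. 44⁻¹ ≡ 31 (mod 47), so λ ≡ 0·31 ≡ 0.
  x = λ² - 17 - 17 = 0 - 34 ≡ 13; y = λ·(17 - 13) - 22 ≡ 25. → (13, 25)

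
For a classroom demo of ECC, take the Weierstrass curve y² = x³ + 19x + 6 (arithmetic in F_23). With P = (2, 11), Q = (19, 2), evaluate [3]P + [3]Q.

First 3P:
Repeated addition: build up to 3P.
2P: tangent at (2, 11): λ = (3·2² + 19)/(2·11) ≡ 8/22. 22⁻¹ ≡ 22 (mod 23) since 22·22 = 484 ≡ 1, so λ ≡ 8·22 ≡ 15.
  x = λ² - 2 - 2 = 225 - 4 ≡ 14; y = λ·(2 - 14) - 11 ≡ 16. → (14, 16)
3P: (14, 16) + (2, 11). λ = (11 - 16)/(2 - 14) ≡ 18/11 mod 23. 11⁻¹ ≡ 21 (mod 23), so λ ≡ 10.
  x = λ² - 14 - 2 = 100 - 16 ≡ 15; y = λ·(14 - 15) - 16 ≡ 20. → (15, 20)
3P = (15, 20).
Next 3Q:
Repeated addition: build up to 3Q.
2Q: tangent at (19, 2): λ = (3·19² + 19)/(2·2) ≡ 21/4. 4⁻¹ ≡ 6 (mod 23) since 4·6 = 24 ≡ 1, so λ ≡ 21·6 ≡ 11.
  x = λ² - 19 - 19 = 121 - 38 ≡ 14; y = λ·(19 - 14) - 2 ≡ 7. → (14, 7)
3Q: (14, 7) + (19, 2). λ = (2 - 7)/(19 - 14) ≡ 18/5 mod 23. 5⁻¹ ≡ 14 (mod 23), so λ ≡ 22.
  x = λ² - 14 - 19 = 484 - 33 ≡ 14; y = λ·(14 - 14) - 7 ≡ 16. → (14, 16)
3Q = (14, 16).
Finally 3P + 3Q:
(15, 20) + (14, 16). λ = (16 - 20)/(14 - 15) ≡ 19/22 mod 23. 22⁻¹ ≡ 22 (mod 23) since 22·22 = 484 ≡ 1, so λ ≡ 4.
  x = λ² - 15 - 14 = 16 - 29 ≡ 10; y = λ·(15 - 10) - 20 ≡ 0. → (10, 0)

(10, 0)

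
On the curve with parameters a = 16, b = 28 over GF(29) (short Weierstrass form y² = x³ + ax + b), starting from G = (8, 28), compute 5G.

(8, 1)

Repeated addition: build up to 5G.
2G: tangent at (8, 28): λ = (3·8² + 16)/(2·28) ≡ 5/27. 27⁻¹ ≡ 14 (mod 29) since 27·14 = 378 ≡ 1, so λ ≡ 5·14 ≡ 12.
  x = λ² - 8 - 8 = 144 - 16 ≡ 12; y = λ·(8 - 12) - 28 ≡ 11. → (12, 11)
3G: (12, 11) + (8, 28). λ = (28 - 11)/(8 - 12) ≡ 17/25 mod 29. 25⁻¹ ≡ 7 (mod 29), so λ ≡ 3.
  x = λ² - 12 - 8 = 9 - 20 ≡ 18; y = λ·(12 - 18) - 11 ≡ 0. → (18, 0)
4G: (18, 0) + (8, 28). λ = (28 - 0)/(8 - 18) ≡ 28/19 mod 29. 19⁻¹ ≡ 26 (mod 29), so λ ≡ 3.
  x = λ² - 18 - 8 = 9 - 26 ≡ 12; y = λ·(18 - 12) - 0 ≡ 18. → (12, 18)
5G: (12, 18) + (8, 28). λ = (28 - 18)/(8 - 12) ≡ 10/25 mod 29. 25⁻¹ ≡ 7 (mod 29) since 25·7 = 175 ≡ 1, so λ ≡ 12.
  x = λ² - 12 - 8 = 144 - 20 ≡ 8; y = λ·(12 - 8) - 18 ≡ 1. → (8, 1)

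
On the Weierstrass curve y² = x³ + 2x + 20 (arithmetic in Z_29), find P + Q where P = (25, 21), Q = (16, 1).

(18, 1)

(25, 21) + (16, 1). λ = (1 - 21)/(16 - 25) ≡ 9/20 mod 29. 20⁻¹ ≡ 16 (mod 29), so λ ≡ 28.
  x = λ² - 25 - 16 = 784 - 41 ≡ 18; y = λ·(25 - 18) - 21 ≡ 1. → (18, 1)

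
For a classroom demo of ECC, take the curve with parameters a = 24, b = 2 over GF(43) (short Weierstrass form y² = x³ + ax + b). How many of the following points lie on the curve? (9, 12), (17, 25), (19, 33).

0

(9, 12): 12² ≡ 15, rhs ≡ 1 → off.
(17, 25): 25² ≡ 23, rhs ≡ 34 → off.
(19, 33): 33² ≡ 14, rhs ≡ 7 → off.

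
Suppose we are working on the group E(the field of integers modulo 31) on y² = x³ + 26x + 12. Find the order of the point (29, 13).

7

2P: tangent at (29, 13): λ = (3·29² + 26)/(2·13) ≡ 7/26. 26⁻¹ ≡ 6 (mod 31), so λ ≡ 7·6 ≡ 11.
  x = λ² - 29 - 29 = 121 - 58 ≡ 1; y = λ·(29 - 1) - 13 ≡ 16. → (1, 16)
3P: (1, 16) + (29, 13). λ = (13 - 16)/(29 - 1) ≡ 28/28 mod 31. 28⁻¹ ≡ 10 (mod 31) since 28·10 = 280 ≡ 1, so λ ≡ 1.
  x = λ² - 1 - 29 = 1 - 30 ≡ 2; y = λ·(1 - 2) - 16 ≡ 14. → (2, 14)
4P: (2, 14) + (29, 13). λ = (13 - 14)/(29 - 2) ≡ 30/27 mod 31. 27⁻¹ ≡ 23 (mod 31) since 27·23 = 621 ≡ 1, so λ ≡ 8.
  x = λ² - 2 - 29 = 64 - 31 ≡ 2; y = λ·(2 - 2) - 14 ≡ 17. → (2, 17)
5P: (2, 17) + (29, 13). λ = (13 - 17)/(29 - 2) ≡ 27/27 mod 31. 27⁻¹ ≡ 23 (mod 31), so λ ≡ 1.
  x = λ² - 2 - 29 = 1 - 31 ≡ 1; y = λ·(2 - 1) - 17 ≡ 15. → (1, 15)
6P: (1, 15) + (29, 13). λ = (13 - 15)/(29 - 1) ≡ 29/28 mod 31. 28⁻¹ ≡ 10 (mod 31) since 28·10 = 280 ≡ 1, so λ ≡ 11.
  x = λ² - 1 - 29 = 121 - 30 ≡ 29; y = λ·(1 - 29) - 15 ≡ 18. → (29, 18)
7P: (29, 18) + (29, 13): same x and y₁ ≡ -y₂, so the sum is O.
7P = O, so the order is 7.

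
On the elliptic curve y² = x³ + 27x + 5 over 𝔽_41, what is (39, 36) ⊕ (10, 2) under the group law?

(39, 36) + (10, 2). λ = (2 - 36)/(10 - 39) ≡ 7/12 mod 41. 12⁻¹ ≡ 24 (mod 41) since 12·24 = 288 ≡ 1, so λ ≡ 4.
  x = λ² - 39 - 10 = 16 - 49 ≡ 8; y = λ·(39 - 8) - 36 ≡ 6. → (8, 6)

(8, 6)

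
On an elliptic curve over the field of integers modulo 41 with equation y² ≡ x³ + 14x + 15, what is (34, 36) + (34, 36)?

(35, 17)

tangent at (34, 36): λ = (3·34² + 14)/(2·36) ≡ 38/31. 31⁻¹ ≡ 4 (mod 41), so λ ≡ 38·4 ≡ 29.
  x = λ² - 34 - 34 = 841 - 68 ≡ 35; y = λ·(34 - 35) - 36 ≡ 17. → (35, 17)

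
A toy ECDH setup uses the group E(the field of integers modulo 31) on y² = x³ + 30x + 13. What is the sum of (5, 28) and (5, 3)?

O

The two points share x = 5 and their y-coordinates satisfy 28 + 3 ≡ 0 (mod 31), so they are inverses. Their sum is ∞.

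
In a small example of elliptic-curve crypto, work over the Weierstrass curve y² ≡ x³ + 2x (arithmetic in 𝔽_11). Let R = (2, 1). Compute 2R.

tangent at (2, 1): λ = (3·2² + 2)/(2·1) ≡ 3/2. 2⁻¹ ≡ 6 (mod 11) since 2·6 = 12 ≡ 1, so λ ≡ 3·6 ≡ 7.
  x = λ² - 2 - 2 = 49 - 4 ≡ 1; y = λ·(2 - 1) - 1 ≡ 6. → (1, 6)

(1, 6)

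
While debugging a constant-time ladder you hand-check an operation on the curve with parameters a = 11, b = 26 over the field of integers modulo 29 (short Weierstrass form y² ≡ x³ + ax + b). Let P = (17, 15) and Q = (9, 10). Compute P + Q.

(12, 28)

(17, 15) + (9, 10). λ = (10 - 15)/(9 - 17) ≡ 24/21 mod 29. 21⁻¹ ≡ 18 (mod 29), so λ ≡ 26.
  x = λ² - 17 - 9 = 676 - 26 ≡ 12; y = λ·(17 - 12) - 15 ≡ 28. → (12, 28)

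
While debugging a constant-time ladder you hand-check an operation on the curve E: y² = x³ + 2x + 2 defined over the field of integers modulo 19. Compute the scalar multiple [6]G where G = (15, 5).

Repeated addition: build up to 6G.
2G: tangent at (15, 5): λ = (3·15² + 2)/(2·5) ≡ 12/10. 10⁻¹ ≡ 2 (mod 19), so λ ≡ 12·2 ≡ 5.
  x = λ² - 15 - 15 = 25 - 30 ≡ 14; y = λ·(15 - 14) - 5 ≡ 0. → (14, 0)
3G: (14, 0) + (15, 5). λ = (5 - 0)/(15 - 14) ≡ 5/1 mod 19. 1⁻¹ ≡ 1 (mod 19), so λ ≡ 5.
  x = λ² - 14 - 15 = 25 - 29 ≡ 15; y = λ·(14 - 15) - 0 ≡ 14. → (15, 14)
4G: (15, 14) + (15, 5): same x and y₁ ≡ -y₂, so the sum is O.
5G: O + (15, 5) = (15, 5) (identity).
6G: tangent at (15, 5): λ = (3·15² + 2)/(2·5) ≡ 12/10. 10⁻¹ ≡ 2 (mod 19) since 10·2 = 20 ≡ 1, so λ ≡ 12·2 ≡ 5.
  x = λ² - 15 - 15 = 25 - 30 ≡ 14; y = λ·(15 - 14) - 5 ≡ 0. → (14, 0)

(14, 0)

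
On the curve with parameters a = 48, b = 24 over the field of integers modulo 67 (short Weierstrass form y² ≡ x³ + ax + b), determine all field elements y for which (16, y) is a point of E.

8, 59

x³ + 48x + 24 = 4888 ≡ 64 (mod 67).
Square roots of 64 mod 67: 8 and 59 (since 8² = 64 ≡ 64).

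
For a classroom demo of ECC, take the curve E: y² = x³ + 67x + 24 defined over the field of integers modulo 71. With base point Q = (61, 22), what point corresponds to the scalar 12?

(37, 30)

Double-and-add on 12 = (1100)₂. Start with Q = (61, 22) for the leading 1-bit.
double: tangent at (61, 22): λ = (3·61² + 67)/(2·22) ≡ 12/44. 44⁻¹ ≡ 21 (mod 71) since 44·21 = 924 ≡ 1, so λ ≡ 12·21 ≡ 39.
  x = λ² - 61 - 61 = 1521 - 122 ≡ 50; y = λ·(61 - 50) - 22 ≡ 52. → (50, 52)
add Q: (50, 52) + (61, 22). λ = (22 - 52)/(61 - 50) ≡ 41/11 mod 71. 11⁻¹ ≡ 13 (mod 71) since 11·13 = 143 ≡ 1, so λ ≡ 36.
  x = λ² - 50 - 61 = 1296 - 111 ≡ 49; y = λ·(50 - 49) - 52 ≡ 55. → (49, 55)
double: tangent at (49, 55): λ = (3·49² + 67)/(2·55) ≡ 28/39. 39⁻¹ ≡ 51 (mod 71), so λ ≡ 28·51 ≡ 8.
  x = λ² - 49 - 49 = 64 - 98 ≡ 37; y = λ·(49 - 37) - 55 ≡ 41. → (37, 41)
double: tangent at (37, 41): λ = (3·37² + 67)/(2·41) ≡ 56/11. 11⁻¹ ≡ 13 (mod 71), so λ ≡ 56·13 ≡ 18.
  x = λ² - 37 - 37 = 324 - 74 ≡ 37; y = λ·(37 - 37) - 41 ≡ 30. → (37, 30)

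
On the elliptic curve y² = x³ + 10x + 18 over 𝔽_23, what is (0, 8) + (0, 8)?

(18, 21)

tangent at (0, 8): λ = (3·0² + 10)/(2·8) ≡ 10/16. 16⁻¹ ≡ 13 (mod 23), so λ ≡ 10·13 ≡ 15.
  x = λ² - 0 - 0 = 225 - 0 ≡ 18; y = λ·(0 - 18) - 8 ≡ 21. → (18, 21)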